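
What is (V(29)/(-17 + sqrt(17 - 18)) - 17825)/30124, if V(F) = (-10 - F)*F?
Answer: -177587/301240 + 39*I/301240 ≈ -0.58952 + 0.00012946*I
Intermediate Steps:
V(F) = F*(-10 - F)
(V(29)/(-17 + sqrt(17 - 18)) - 17825)/30124 = ((-1*29*(10 + 29))/(-17 + sqrt(17 - 18)) - 17825)/30124 = ((-1*29*39)/(-17 + sqrt(-1)) - 17825)*(1/30124) = (-1131*(-17 - I)/290 - 17825)*(1/30124) = (-39*(-17 - I)/10 - 17825)*(1/30124) = (-17825 - 39*(-17 - I)/10)*(1/30124) = -17825/30124 - 39*(-17 - I)/301240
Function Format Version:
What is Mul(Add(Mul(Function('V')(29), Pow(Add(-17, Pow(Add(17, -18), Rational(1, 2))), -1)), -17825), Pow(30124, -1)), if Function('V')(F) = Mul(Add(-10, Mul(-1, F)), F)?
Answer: Add(Rational(-177587, 301240), Mul(Rational(39, 301240), I)) ≈ Add(-0.58952, Mul(0.00012946, I))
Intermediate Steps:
Function('V')(F) = Mul(F, Add(-10, Mul(-1, F)))
Mul(Add(Mul(Function('V')(29), Pow(Add(-17, Pow(Add(17, -18), Rational(1, 2))), -1)), -17825), Pow(30124, -1)) = Mul(Add(Mul(Mul(-1, 29, Add(10, 29)), Pow(Add(-17, Pow(Add(17, -18), Rational(1, 2))), -1)), -17825), Pow(30124, -1)) = Mul(Add(Mul(Mul(-1, 29, 39), Pow(Add(-17, Pow(-1, Rational(1, 2))), -1)), -17825), Rational(1, 30124)) = Mul(Add(Mul(-1131, Pow(Add(-17, I), -1)), -17825), Rational(1, 30124)) = Mul(Add(Mul(-1131, Mul(Rational(1, 290), Add(-17, Mul(-1, I)))), -17825), Rational(1, 30124)) = Mul(Add(Mul(Rational(-39, 10), Add(-17, Mul(-1, I))), -17825), Rational(1, 30124)) = Mul(Add(-17825, Mul(Rational(-39, 10), Add(-17, Mul(-1, I)))), Rational(1, 30124)) = Add(Rational(-17825, 30124), Mul(Rational(-39, 301240), Add(-17, Mul(-1, I))))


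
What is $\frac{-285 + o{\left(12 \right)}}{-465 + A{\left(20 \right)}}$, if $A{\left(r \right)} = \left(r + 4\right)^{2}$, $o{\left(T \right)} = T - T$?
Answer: $- \frac{95}{37} \approx -2.5676$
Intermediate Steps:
$o{\left(T \right)} = 0$
$A{\left(r \right)} = \left(4 + r\right)^{2}$
$\frac{-285 + o{\left(12 \right)}}{-465 + A{\left(20 \right)}} = \frac{-285 + 0}{-465 + \left(4 + 20\right)^{2}} = - \frac{285}{-465 + 24^{2}} = - \frac{285}{-465 + 576} = - \frac{285}{111} = \left(-285\right) \frac{1}{111} = - \frac{95}{37}$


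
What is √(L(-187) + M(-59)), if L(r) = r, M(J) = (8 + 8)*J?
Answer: I*√1131 ≈ 33.63*I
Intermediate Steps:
M(J) = 16*J
√(L(-187) + M(-59)) = √(-187 + 16*(-59)) = √(-187 - 944) = √(-1131) = I*√1131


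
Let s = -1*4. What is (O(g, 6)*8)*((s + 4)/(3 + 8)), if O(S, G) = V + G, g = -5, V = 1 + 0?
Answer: 0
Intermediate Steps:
V = 1
s = -4
O(S, G) = 1 + G
(O(g, 6)*8)*((s + 4)/(3 + 8)) = ((1 + 6)*8)*((-4 + 4)/(3 + 8)) = (7*8)*(0/11) = 56*(0*(1/11)) = 56*0 = 0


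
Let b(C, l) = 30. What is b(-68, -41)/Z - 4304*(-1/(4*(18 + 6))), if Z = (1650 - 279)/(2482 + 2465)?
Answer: 419753/2742 ≈ 153.08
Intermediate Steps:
Z = 457/1649 (Z = 1371/4947 = 1371*(1/4947) = 457/1649 ≈ 0.27714)
b(-68, -41)/Z - 4304*(-1/(4*(18 + 6))) = 30/(457/1649) - 4304*(-1/(4*(18 + 6))) = 30*(1649/457) - 4304/((-4*24)) = 49470/457 - 4304/(-96) = 49470/457 - 4304*(-1/96) = 49470/457 + 269/6 = 419753/2742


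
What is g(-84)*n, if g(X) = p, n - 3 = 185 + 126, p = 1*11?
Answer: 3454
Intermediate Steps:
p = 11
n = 314 (n = 3 + (185 + 126) = 3 + 311 = 314)
g(X) = 11
g(-84)*n = 11*314 = 3454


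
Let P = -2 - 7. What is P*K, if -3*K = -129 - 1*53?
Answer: -546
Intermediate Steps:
P = -9
K = 182/3 (K = -(-129 - 1*53)/3 = -(-129 - 53)/3 = -⅓*(-182) = 182/3 ≈ 60.667)
P*K = -9*182/3 = -546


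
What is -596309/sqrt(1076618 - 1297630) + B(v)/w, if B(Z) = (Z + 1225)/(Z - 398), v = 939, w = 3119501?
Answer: 4/3119501 + 596309*I*sqrt(55253)/110506 ≈ 1.2823e-6 + 1268.4*I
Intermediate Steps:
B(Z) = (1225 + Z)/(-398 + Z)
-596309/sqrt(1076618 - 1297630) + B(v)/w = -596309/sqrt(1076618 - 1297630) + ((1225 + 939)/(-398 + 939))/3119501 = -596309*(-I*sqrt(55253)/110506) + (2164/541)*(1/3119501) = -596309*(-I*sqrt(55253)/110506) + ((1/541)*2164)*(1/3119501) = -(-596309)*I*sqrt(55253)/110506 + 4*(1/3119501) = 596309*I*sqrt(55253)/110506 + 4/3119501 = 4/3119501 + 596309*I*sqrt(55253)/110506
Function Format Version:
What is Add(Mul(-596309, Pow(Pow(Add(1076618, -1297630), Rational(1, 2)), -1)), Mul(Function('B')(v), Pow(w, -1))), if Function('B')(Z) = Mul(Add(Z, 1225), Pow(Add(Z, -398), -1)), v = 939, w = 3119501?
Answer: Add(Rational(4, 3119501), Mul(Rational(596309, 110506), I, Pow(55253, Rational(1, 2)))) ≈ Add(1.2823e-6, Mul(1268.4, I))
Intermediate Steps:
Function('B')(Z) = Mul(Pow(Add(-398, Z), -1), Add(1225, Z)) (Function('B')(Z) = Mul(Add(1225, Z), Pow(Add(-398, Z), -1)) = Mul(Pow(Add(-398, Z), -1), Add(1225, Z)))
Add(Mul(-596309, Pow(Pow(Add(1076618, -1297630), Rational(1, 2)), -1)), Mul(Function('B')(v), Pow(w, -1))) = Add(Mul(-596309, Pow(Pow(Add(1076618, -1297630), Rational(1, 2)), -1)), Mul(Mul(Pow(Add(-398, 939), -1), Add(1225, 939)), Pow(3119501, -1))) = Add(Mul(-596309, Pow(Pow(-221012, Rational(1, 2)), -1)), Mul(Mul(Pow(541, -1), 2164), Rational(1, 3119501))) = Add(Mul(-596309, Pow(Mul(2, I, Pow(55253, Rational(1, 2))), -1)), Mul(Mul(Rational(1, 541), 2164), Rational(1, 3119501))) = Add(Mul(-596309, Mul(Rational(-1, 110506), I, Pow(55253, Rational(1, 2)))), Mul(4, Rational(1, 3119501))) = Add(Mul(Rational(596309, 110506), I, Pow(55253, Rational(1, 2))), Rational(4, 3119501)) = Add(Rational(4, 3119501), Mul(Rational(596309, 110506), I, Pow(55253, Rational(1, 2))))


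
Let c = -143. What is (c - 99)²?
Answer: 58564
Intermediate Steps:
(c - 99)² = (-143 - 99)² = (-242)² = 58564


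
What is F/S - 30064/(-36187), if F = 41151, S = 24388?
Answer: 2222332069/882528556 ≈ 2.5181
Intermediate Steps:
F/S - 30064/(-36187) = 41151/24388 - 30064/(-36187) = 41151*(1/24388) - 30064*(-1/36187) = 41151/24388 + 30064/36187 = 2222332069/882528556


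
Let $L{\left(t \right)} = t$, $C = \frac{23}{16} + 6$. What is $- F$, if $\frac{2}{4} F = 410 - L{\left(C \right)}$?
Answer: $- \frac{6441}{8} \approx -805.13$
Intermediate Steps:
$C = \frac{119}{16}$ ($C = 23 \cdot \frac{1}{16} + 6 = \frac{23}{16} + 6 = \frac{119}{16} \approx 7.4375$)
$F = \frac{6441}{8}$ ($F = 2 \left(410 - \frac{119}{16}\right) = 2 \cdot \frac{6441}{16} = \frac{6441}{8} \approx 805.13$)
$- F = \left(-1\right) \frac{6441}{8} = - \frac{6441}{8}$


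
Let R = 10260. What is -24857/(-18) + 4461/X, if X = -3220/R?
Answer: -37190897/2898 ≈ -12833.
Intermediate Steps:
X = -161/513 (X = -3220/10260 = -3220*1/10260 = -161/513 ≈ -0.31384)
-24857/(-18) + 4461/X = -24857/(-18) + 4461/(-161/513) = -24857*(-1/18) + 4461*(-513/161) = 24857/18 - 2288493/161 = -37190897/2898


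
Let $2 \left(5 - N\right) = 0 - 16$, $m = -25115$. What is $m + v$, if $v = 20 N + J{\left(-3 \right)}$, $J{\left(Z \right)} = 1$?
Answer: $-24854$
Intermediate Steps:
$N = 13$ ($N = 5 - \frac{0 - 16}{2} = 5 - -8 = 5 + 8 = 13$)
$v = 261$ ($v = 20 \cdot 13 + 1 = 260 + 1 = 261$)
$m + v = -25115 + 261 = -24854$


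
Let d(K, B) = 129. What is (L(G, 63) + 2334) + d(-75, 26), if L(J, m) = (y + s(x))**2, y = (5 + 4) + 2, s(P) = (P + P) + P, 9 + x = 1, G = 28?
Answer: 2632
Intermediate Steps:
x = -8 (x = -9 + 1 = -8)
s(P) = 3*P (s(P) = 2*P + P = 3*P)
y = 11 (y = 9 + 2 = 11)
L(J, m) = 169 (L(J, m) = (11 + 3*(-8))**2 = (11 - 24)**2 = (-13)**2 = 169)
(L(G, 63) + 2334) + d(-75, 26) = (169 + 2334) + 129 = 2503 + 129 = 2632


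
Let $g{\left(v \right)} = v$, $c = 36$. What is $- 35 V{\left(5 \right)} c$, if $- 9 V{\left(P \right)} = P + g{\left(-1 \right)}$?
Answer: $560$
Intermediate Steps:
$V{\left(P \right)} = \frac{1}{9} - \frac{P}{9}$ ($V{\left(P \right)} = - \frac{P - 1}{9} = - \frac{-1 + P}{9} = \frac{1}{9} - \frac{P}{9}$)
$- 35 V{\left(5 \right)} c = - 35 \left(\frac{1}{9} - \frac{5}{9}\right) 36 = \left(-35\right) \left(- \frac{4}{9}\right) 36 = \frac{140}{9} \cdot 36 = 560$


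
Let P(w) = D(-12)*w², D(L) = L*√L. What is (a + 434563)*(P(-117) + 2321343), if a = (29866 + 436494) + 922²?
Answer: 4064687842401 - 575268835752*I*√3 ≈ 4.0647e+12 - 9.9639e+11*I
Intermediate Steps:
D(L) = L^(3/2)
a = 1316444 (a = 466360 + 850084 = 1316444)
P(w) = -24*I*√3*w² (P(w) = (-12)^(3/2)*w² = (-24*I*√3)*w² = -24*I*√3*w²)
(a + 434563)*(P(-117) + 2321343) = (1316444 + 434563)*(-24*I*√3*(-117)² + 2321343) = 1751007*(-24*I*√3*13689 + 2321343) = 1751007*(-328536*I*√3 + 2321343) = 1751007*(2321343 - 328536*I*√3) = 4064687842401 - 575268835752*I*√3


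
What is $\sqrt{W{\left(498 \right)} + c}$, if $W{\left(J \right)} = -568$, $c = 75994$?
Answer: $\sqrt{75426} \approx 274.64$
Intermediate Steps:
$\sqrt{W{\left(498 \right)} + c} = \sqrt{-568 + 75994} = \sqrt{75426}$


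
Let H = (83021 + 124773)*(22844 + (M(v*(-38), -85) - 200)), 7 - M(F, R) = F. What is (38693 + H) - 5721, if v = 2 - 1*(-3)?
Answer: 4746255726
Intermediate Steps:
v = 5 (v = 2 + 3 = 5)
M(F, R) = 7 - F
H = 4746222754 (H = (83021 + 124773)*(22844 + ((7 - 5*(-38)) - 200)) = 207794*(22844 + ((7 - 1*(-190)) - 200)) = 207794*(22844 + ((7 + 190) - 200)) = 207794*(22844 + (197 - 200)) = 207794*(22844 - 3) = 207794*22841 = 4746222754)
(38693 + H) - 5721 = (38693 + 4746222754) - 5721 = 4746261447 - 5721 = 4746255726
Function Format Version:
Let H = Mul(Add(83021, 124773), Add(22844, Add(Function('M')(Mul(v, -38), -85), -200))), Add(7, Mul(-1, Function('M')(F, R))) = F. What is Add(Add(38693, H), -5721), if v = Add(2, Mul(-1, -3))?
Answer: 4746255726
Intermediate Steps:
v = 5 (v = Add(2, 3) = 5)
Function('M')(F, R) = Add(7, Mul(-1, F))
H = 4746222754 (H = Mul(Add(83021, 124773), Add(22844, Add(Add(7, Mul(-1, Mul(5, -38))), -200))) = Mul(207794, Add(22844, Add(Add(7, Mul(-1, -190)), -200))) = Mul(207794, Add(22844, Add(Add(7, 190), -200))) = Mul(207794, Add(22844, Add(197, -200))) = Mul(207794, Add(22844, -3)) = Mul(207794, 22841) = 4746222754)
Add(Add(38693, H), -5721) = Add(Add(38693, 4746222754), -5721) = Add(4746261447, -5721) = 4746255726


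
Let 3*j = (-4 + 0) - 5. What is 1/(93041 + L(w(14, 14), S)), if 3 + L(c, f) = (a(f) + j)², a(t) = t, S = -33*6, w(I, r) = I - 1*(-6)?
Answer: 1/133439 ≈ 7.4941e-6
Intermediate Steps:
w(I, r) = 6 + I (w(I, r) = I + 6 = 6 + I)
S = -198
j = -3 (j = ((-4 + 0) - 5)/3 = (-4 - 5)/3 = (⅓)*(-9) = -3)
L(c, f) = -3 + (-3 + f)² (L(c, f) = -3 + (f - 3)² = -3 + (-3 + f)²)
1/(93041 + L(w(14, 14), S)) = 1/(93041 + (-3 + (-3 - 198)²)) = 1/(93041 + (-3 + (-201)²)) = 1/(93041 + (-3 + 40401)) = 1/(93041 + 40398) = 1/133439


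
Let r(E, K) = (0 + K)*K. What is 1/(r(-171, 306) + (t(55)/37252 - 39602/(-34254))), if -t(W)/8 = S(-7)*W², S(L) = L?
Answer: 159503751/14936202963799 ≈ 1.0679e-5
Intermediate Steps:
r(E, K) = K² (r(E, K) = K*K = K²)
t(W) = 56*W² (t(W) = -(-56)*W² = 56*W²)
1/(r(-171, 306) + (t(55)/37252 - 39602/(-34254))) = 1/(306² + ((56*55²)/37252 - 39602/(-34254))) = 1/(93636 + ((56*3025)*(1/37252) - 39602*(-1/34254))) = 1/(93636 + (169400*(1/37252) + 19801/17127)) = 1/(93636 + (42350/9313 + 19801/17127)) = 1/(93636 + 909735163/159503751) = 1/(14936202963799/159503751) = 159503751/14936202963799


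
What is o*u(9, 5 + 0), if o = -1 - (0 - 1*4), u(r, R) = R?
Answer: 15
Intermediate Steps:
o = 3 (o = -1 - (0 - 4) = -1 - 1*(-4) = -1 + 4 = 3)
o*u(9, 5 + 0) = 3*(5 + 0) = 3*5 = 15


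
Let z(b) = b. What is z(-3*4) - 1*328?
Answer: -340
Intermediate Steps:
z(-3*4) - 1*328 = -3*4 - 1*328 = -12 - 328 = -340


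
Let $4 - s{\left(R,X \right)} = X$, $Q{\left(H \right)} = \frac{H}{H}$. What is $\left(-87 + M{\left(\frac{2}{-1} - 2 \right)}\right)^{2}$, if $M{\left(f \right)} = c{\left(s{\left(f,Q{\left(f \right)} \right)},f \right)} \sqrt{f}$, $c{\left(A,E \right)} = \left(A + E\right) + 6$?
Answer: $7469 - 1740 i \approx 7469.0 - 1740.0 i$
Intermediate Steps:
$Q{\left(H \right)} = 1$
$s{\left(R,X \right)} = 4 - X$
$c{\left(A,E \right)} = 6 + A + E$
$M{\left(f \right)} = \sqrt{f} \left(9 + f\right)$ ($M{\left(f \right)} = \left(6 + \left(4 - 1\right) + f\right) \sqrt{f} = \left(6 + 3 + f\right) \sqrt{f} = \left(9 + f\right) \sqrt{f} = \sqrt{f} \left(9 + f\right)$)
$\left(-87 + M{\left(\frac{2}{-1} - 2 \right)}\right)^{2} = \left(-87 + \sqrt{\frac{2}{-1} - 2} \left(9 + \left(\frac{2}{-1} - 2\right)\right)\right)^{2} = \left(-87 + \sqrt{2 \left(-1\right) - 2} \left(9 + \left(2 \left(-1\right) - 2\right)\right)\right)^{2} = \left(-87 + \sqrt{-2 - 2} \left(9 - 4\right)\right)^{2} = \left(-87 + \sqrt{-4} \left(9 - 4\right)\right)^{2} = \left(-87 + 2 i 5\right)^{2} = \left(-87 + 10 i\right)^{2}$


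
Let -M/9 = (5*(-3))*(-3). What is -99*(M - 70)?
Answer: 47025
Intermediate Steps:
M = -405 (M = -9*5*(-3)*(-3) = -(-135)*(-3) = -9*45 = -405)
-99*(M - 70) = -99*(-405 - 70) = -99*(-475) = 47025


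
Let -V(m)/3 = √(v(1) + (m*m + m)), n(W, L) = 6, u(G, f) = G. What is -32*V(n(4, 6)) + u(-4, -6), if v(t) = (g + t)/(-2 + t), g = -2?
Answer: -4 + 96*√43 ≈ 625.51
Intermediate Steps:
v(t) = 1 (v(t) = (-2 + t)/(-2 + t) = 1)
V(m) = -3*√(1 + m + m²) (V(m) = -3*√(1 + (m*m + m)) = -3*√(1 + (m² + m)) = -3*√(1 + (m + m²)) = -3*√(1 + m + m²))
-32*V(n(4, 6)) + u(-4, -6) = -(-96)*√(1 + 6 + 6²) - 4 = -(-96)*√(1 + 6 + 36) - 4 = -(-96)*√43 - 4 = 96*√43 - 4 = -4 + 96*√43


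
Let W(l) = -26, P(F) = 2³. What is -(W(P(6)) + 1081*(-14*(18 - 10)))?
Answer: 121098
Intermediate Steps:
P(F) = 8
-(W(P(6)) + 1081*(-14*(18 - 10))) = -(-26 + 1081*(-14*(18 - 10))) = -(-26 + 1081*(-14*8)) = -(-26 + 1081*(-112)) = -(-26 - 121072) = -1*(-121098) = 121098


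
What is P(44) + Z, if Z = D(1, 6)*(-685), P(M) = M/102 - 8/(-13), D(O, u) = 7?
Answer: -3178391/663 ≈ -4794.0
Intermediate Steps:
P(M) = 8/13 + M/102 (P(M) = M*(1/102) - 8*(-1/13) = M/102 + 8/13 = 8/13 + M/102)
Z = -4795 (Z = 7*(-685) = -4795)
P(44) + Z = (8/13 + (1/102)*44) - 4795 = (8/13 + 22/51) - 4795 = 694/663 - 4795 = -3178391/663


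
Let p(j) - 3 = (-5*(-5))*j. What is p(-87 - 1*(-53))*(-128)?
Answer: 108416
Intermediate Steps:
p(j) = 3 + 25*j (p(j) = 3 + (-5*(-5))*j = 3 + 25*j)
p(-87 - 1*(-53))*(-128) = (3 + 25*(-87 - 1*(-53)))*(-128) = (3 + 25*(-87 + 53))*(-128) = (3 + 25*(-34))*(-128) = (3 - 850)*(-128) = -847*(-128) = 108416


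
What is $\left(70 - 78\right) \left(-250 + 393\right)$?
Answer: $-1144$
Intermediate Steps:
$\left(70 - 78\right) \left(-250 + 393\right) = \left(-8\right) 143 = -1144$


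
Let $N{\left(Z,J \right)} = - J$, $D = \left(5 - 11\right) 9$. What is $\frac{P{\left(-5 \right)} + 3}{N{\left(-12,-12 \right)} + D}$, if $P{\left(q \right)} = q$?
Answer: $\frac{1}{21} \approx 0.047619$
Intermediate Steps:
$D = -54$ ($D = \left(-6\right) 9 = -54$)
$\frac{P{\left(-5 \right)} + 3}{N{\left(-12,-12 \right)} + D} = \frac{-5 + 3}{\left(-1\right) \left(-12\right) - 54} = - \frac{2}{12 - 54} = - \frac{2}{-42} = \left(-2\right) \left(- \frac{1}{42}\right) = \frac{1}{21}$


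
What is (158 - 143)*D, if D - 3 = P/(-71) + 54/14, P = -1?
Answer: 51225/497 ≈ 103.07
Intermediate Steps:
D = 3415/497 (D = 3 + (-1/(-71) + 54/14) = 3 + (-1*(-1/71) + 54*(1/14)) = 3 + (1/71 + 27/7) = 3 + 1924/497 = 3415/497 ≈ 6.8712)
(158 - 143)*D = (158 - 143)*(3415/497) = 15*(3415/497) = 51225/497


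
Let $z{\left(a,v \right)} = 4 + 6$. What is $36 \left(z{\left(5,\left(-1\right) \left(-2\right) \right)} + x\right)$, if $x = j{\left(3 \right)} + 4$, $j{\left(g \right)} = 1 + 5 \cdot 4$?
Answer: $1260$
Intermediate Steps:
$j{\left(g \right)} = 21$ ($j{\left(g \right)} = 1 + 20 = 21$)
$z{\left(a,v \right)} = 10$
$x = 25$ ($x = 21 + 4 = 25$)
$36 \left(z{\left(5,\left(-1\right) \left(-2\right) \right)} + x\right) = 36 \left(10 + 25\right) = 36 \cdot 35 = 1260$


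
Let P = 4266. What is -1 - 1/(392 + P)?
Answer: -4659/4658 ≈ -1.0002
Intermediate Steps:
-1 - 1/(392 + P) = -1 - 1/(392 + 4266) = -1 - 1/4658 = -4659/4658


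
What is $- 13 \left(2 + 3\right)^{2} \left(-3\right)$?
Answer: $975$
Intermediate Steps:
$- 13 \left(2 + 3\right)^{2} \left(-3\right) = - 13 \cdot 5^{2} \left(-3\right) = \left(-13\right) 25 \left(-3\right) = \left(-325\right) \left(-3\right) = 975$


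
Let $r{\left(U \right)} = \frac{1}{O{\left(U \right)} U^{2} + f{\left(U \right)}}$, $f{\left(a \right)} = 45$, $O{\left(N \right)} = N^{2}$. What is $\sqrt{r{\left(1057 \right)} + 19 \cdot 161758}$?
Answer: $\frac{\sqrt{4788718056884564536831575398678}}{1248245328046} \approx 1753.1$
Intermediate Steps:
$r{\left(U \right)} = \frac{1}{45 + U^{4}}$ ($r{\left(U \right)} = \frac{1}{U^{2} U^{2} + 45} = \frac{1}{U^{4} + 45} = \frac{1}{45 + U^{4}}$)
$\sqrt{r{\left(1057 \right)} + 19 \cdot 161758} = \sqrt{\frac{1}{45 + 1057^{4}} + 19 \cdot 161758} = \sqrt{\frac{1}{45 + 1248245328001} + 3073402} = \sqrt{\frac{1}{1248245328046} + 3073402} = \sqrt{\frac{3836359687707232493}{1248245328046}} = \frac{\sqrt{4788718056884564536831575398678}}{1248245328046}$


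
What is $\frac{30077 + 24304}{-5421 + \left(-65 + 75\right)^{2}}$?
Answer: $- \frac{54381}{5321} \approx -10.22$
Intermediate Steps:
$\frac{30077 + 24304}{-5421 + \left(-65 + 75\right)^{2}} = \frac{54381}{-5421 + 10^{2}} = \frac{54381}{-5421 + 100} = \frac{54381}{-5321} = 54381 \left(- \frac{1}{5321}\right) = - \frac{54381}{5321}$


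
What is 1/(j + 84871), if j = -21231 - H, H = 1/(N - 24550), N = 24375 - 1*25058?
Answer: 25233/1605828121 ≈ 1.5713e-5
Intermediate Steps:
N = -683 (N = 24375 - 25058 = -683)
H = -1/25233 (H = 1/(-683 - 24550) = 1/(-25233) = -1/25233 ≈ -3.9631e-5)
j = -535721822/25233 (j = -21231 - 1*(-1/25233) = -21231 + 1/25233 = -535721822/25233 ≈ -21231.)
1/(j + 84871) = 1/(-535721822/25233 + 84871) = 1/(1605828121/25233) = 25233/1605828121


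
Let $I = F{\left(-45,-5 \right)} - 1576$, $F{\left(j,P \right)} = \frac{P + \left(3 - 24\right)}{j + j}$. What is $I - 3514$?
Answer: $- \frac{229037}{45} \approx -5089.7$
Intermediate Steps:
$F{\left(j,P \right)} = \frac{-21 + P}{2 j}$ ($F{\left(j,P \right)} = \frac{P + \left(3 - 24\right)}{2 j} = \left(P - 21\right) \frac{1}{2 j} = \left(-21 + P\right) \frac{1}{2 j} = \frac{-21 + P}{2 j}$)
$I = - \frac{70907}{45}$ ($I = \frac{-21 - 5}{2 \left(-45\right)} - 1576 = \frac{1}{2} \left(- \frac{1}{45}\right) \left(-26\right) - 1576 = \frac{13}{45} - 1576 = - \frac{70907}{45} \approx -1575.7$)
$I - 3514 = - \frac{70907}{45} - 3514 = - \frac{229037}{45}$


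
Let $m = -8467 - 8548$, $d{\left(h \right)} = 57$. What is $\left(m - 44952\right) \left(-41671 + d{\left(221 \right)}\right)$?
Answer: $2578694738$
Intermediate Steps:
$m = -17015$ ($m = -8467 - 8548 = -17015$)
$\left(m - 44952\right) \left(-41671 + d{\left(221 \right)}\right) = \left(-17015 - 44952\right) \left(-41671 + 57\right) = \left(-61967\right) \left(-41614\right) = 2578694738$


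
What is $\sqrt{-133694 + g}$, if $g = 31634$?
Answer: $54 i \sqrt{35} \approx 319.47 i$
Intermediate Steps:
$\sqrt{-133694 + g} = \sqrt{-133694 + 31634} = \sqrt{-102060} = 54 i \sqrt{35}$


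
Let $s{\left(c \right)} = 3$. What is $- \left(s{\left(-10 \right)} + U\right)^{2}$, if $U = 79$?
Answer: $-6724$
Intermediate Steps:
$- \left(s{\left(-10 \right)} + U\right)^{2} = - \left(3 + 79\right)^{2} = - 82^{2} = \left(-1\right) 6724 = -6724$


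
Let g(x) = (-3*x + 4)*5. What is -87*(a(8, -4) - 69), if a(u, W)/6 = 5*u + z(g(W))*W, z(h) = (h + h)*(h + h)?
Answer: 53437923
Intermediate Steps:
g(x) = 20 - 15*x (g(x) = (4 - 3*x)*5 = 20 - 15*x)
z(h) = 4*h² (z(h) = (2*h)*(2*h) = 4*h²)
a(u, W) = 30*u + 24*W*(20 - 15*W)² (a(u, W) = 6*(5*u + (4*(20 - 15*W)²)*W) = 6*(5*u + 4*W*(20 - 15*W)²) = 30*u + 24*W*(20 - 15*W)²)
-87*(a(8, -4) - 69) = -87*((30*8 + 600*(-4)*(-4 + 3*(-4))²) - 69) = -87*((240 + 600*(-4)*(-4 - 12)²) - 69) = -87*((240 + 600*(-4)*(-16)²) - 69) = -87*((240 + 600*(-4)*256) - 69) = -87*((240 - 614400) - 69) = -87*(-614160 - 69) = -87*(-614229) = 53437923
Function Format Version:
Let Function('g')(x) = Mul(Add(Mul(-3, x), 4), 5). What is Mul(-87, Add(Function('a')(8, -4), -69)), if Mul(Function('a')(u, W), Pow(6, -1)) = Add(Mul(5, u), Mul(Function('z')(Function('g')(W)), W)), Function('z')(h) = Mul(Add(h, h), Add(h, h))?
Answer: 53437923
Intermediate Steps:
Function('g')(x) = Add(20, Mul(-15, x)) (Function('g')(x) = Mul(Add(4, Mul(-3, x)), 5) = Add(20, Mul(-15, x)))
Function('z')(h) = Mul(4, Pow(h, 2)) (Function('z')(h) = Mul(Mul(2, h), Mul(2, h)) = Mul(4, Pow(h, 2)))
Function('a')(u, W) = Add(Mul(30, u), Mul(24, W, Pow(Add(20, Mul(-15, W)), 2))) (Function('a')(u, W) = Mul(6, Add(Mul(5, u), Mul(Mul(4, Pow(Add(20, Mul(-15, W)), 2)), W))) = Mul(6, Add(Mul(5, u), Mul(4, W, Pow(Add(20, Mul(-15, W)), 2)))) = Add(Mul(30, u), Mul(24, W, Pow(Add(20, Mul(-15, W)), 2))))
Mul(-87, Add(Function('a')(8, -4), -69)) = Mul(-87, Add(Add(Mul(30, 8), Mul(600, -4, Pow(Add(-4, Mul(3, -4)), 2))), -69)) = Mul(-87, Add(Add(240, Mul(600, -4, Pow(Add(-4, -12), 2))), -69)) = Mul(-87, Add(Add(240, Mul(600, -4, Pow(-16, 2))), -69)) = Mul(-87, Add(Add(240, Mul(600, -4, 256)), -69)) = Mul(-87, Add(Add(240, -614400), -69)) = Mul(-87, Add(-614160, -69)) = Mul(-87, -614229) = 53437923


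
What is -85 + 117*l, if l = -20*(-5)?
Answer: 11615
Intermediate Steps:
l = 100
-85 + 117*l = -85 + 117*100 = -85 + 11700 = 11615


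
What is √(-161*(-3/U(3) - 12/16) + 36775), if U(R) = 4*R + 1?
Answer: √24966643/26 ≈ 192.18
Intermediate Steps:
U(R) = 1 + 4*R
√(-161*(-3/U(3) - 12/16) + 36775) = √(-161*(-3/(1 + 4*3) - 12/16) + 36775) = √(-161*(-3/(1 + 12) - 12*1/16) + 36775) = √(-161*(-3/13 - ¾) + 36775) = √(-161*(-51/52) + 36775) = √(8211/52 + 36775) = √(1920511/52) = √24966643/26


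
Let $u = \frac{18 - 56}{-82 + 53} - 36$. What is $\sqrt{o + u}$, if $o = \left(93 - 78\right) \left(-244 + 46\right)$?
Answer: $\frac{4 i \sqrt{157934}}{29} \approx 54.815 i$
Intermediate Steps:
$u = - \frac{1006}{29}$ ($u = - \frac{38}{-29} - 36 = \left(-38\right) \left(- \frac{1}{29}\right) - 36 = \frac{38}{29} - 36 = - \frac{1006}{29} \approx -34.69$)
$o = -2970$ ($o = 15 \left(-198\right) = -2970$)
$\sqrt{o + u} = \sqrt{-2970 - \frac{1006}{29}} = \sqrt{- \frac{87136}{29}} = \frac{4 i \sqrt{157934}}{29}$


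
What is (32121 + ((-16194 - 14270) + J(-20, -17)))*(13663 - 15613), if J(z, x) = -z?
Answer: -3270150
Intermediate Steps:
(32121 + ((-16194 - 14270) + J(-20, -17)))*(13663 - 15613) = (32121 + ((-16194 - 14270) - 1*(-20)))*(13663 - 15613) = (32121 + (-30464 + 20))*(-1950) = (32121 - 30444)*(-1950) = 1677*(-1950) = -3270150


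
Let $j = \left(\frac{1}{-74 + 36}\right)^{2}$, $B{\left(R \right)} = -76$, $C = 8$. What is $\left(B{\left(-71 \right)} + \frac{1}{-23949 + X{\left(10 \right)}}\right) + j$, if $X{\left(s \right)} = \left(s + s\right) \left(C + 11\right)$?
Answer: $- \frac{2586534211}{34033636} \approx -75.999$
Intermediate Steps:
$X{\left(s \right)} = 38 s$ ($X{\left(s \right)} = \left(s + s\right) \left(8 + 11\right) = 2 s 19 = 38 s$)
$j = \frac{1}{1444}$ ($j = \left(\frac{1}{-38}\right)^{2} = \left(- \frac{1}{38}\right)^{2} = \frac{1}{1444} \approx 0.00069252$)
$\left(B{\left(-71 \right)} + \frac{1}{-23949 + X{\left(10 \right)}}\right) + j = \left(-76 + \frac{1}{-23949 + 38 \cdot 10}\right) + \frac{1}{1444} = \left(-76 + \frac{1}{-23949 + 380}\right) + \frac{1}{1444} = \left(-76 + \frac{1}{-23569}\right) + \frac{1}{1444} = \left(-76 - \frac{1}{23569}\right) + \frac{1}{1444} = - \frac{1791245}{23569} + \frac{1}{1444} = - \frac{2586534211}{34033636}$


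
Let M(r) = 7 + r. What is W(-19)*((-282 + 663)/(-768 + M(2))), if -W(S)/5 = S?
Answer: -12065/253 ≈ -47.688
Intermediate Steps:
W(S) = -5*S
W(-19)*((-282 + 663)/(-768 + M(2))) = (-5*(-19))*((-282 + 663)/(-768 + (7 + 2))) = 95*(381/(-768 + 9)) = 95*(381/(-759)) = 95*(381*(-1/759)) = 95*(-127/253) = -12065/253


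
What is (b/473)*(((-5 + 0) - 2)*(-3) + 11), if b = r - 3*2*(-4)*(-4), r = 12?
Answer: -2688/473 ≈ -5.6829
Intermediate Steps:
b = -84 (b = 12 - 3*2*(-4)*(-4) = 12 - (-24)*(-4) = 12 - 3*32 = 12 - 96 = -84)
(b/473)*(((-5 + 0) - 2)*(-3) + 11) = (-84/473)*(((-5 + 0) - 2)*(-3) + 11) = (-84*1/473)*((-5 - 2)*(-3) + 11) = -84*(-7*(-3) + 11)/473 = -84*(21 + 11)/473 = -84/473*32 = -2688/473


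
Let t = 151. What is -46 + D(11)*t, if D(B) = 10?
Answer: 1464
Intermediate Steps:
-46 + D(11)*t = -46 + 10*151 = -46 + 1510 = 1464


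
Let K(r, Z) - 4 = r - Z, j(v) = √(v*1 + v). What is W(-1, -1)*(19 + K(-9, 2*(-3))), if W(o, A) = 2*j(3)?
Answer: 40*√6 ≈ 97.980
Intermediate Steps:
j(v) = √2*√v (j(v) = √(v + v) = √(2*v) = √2*√v)
K(r, Z) = 4 + r - Z (K(r, Z) = 4 + (r - Z) = 4 + r - Z)
W(o, A) = 2*√6 (W(o, A) = 2*(√2*√3) = 2*√6)
W(-1, -1)*(19 + K(-9, 2*(-3))) = (2*√6)*(19 + (4 - 9 - 2*(-3))) = (2*√6)*(19 + (4 - 9 - 1*(-6))) = (2*√6)*(19 + (4 - 9 + 6)) = (2*√6)*(19 + 1) = (2*√6)*20 = 40*√6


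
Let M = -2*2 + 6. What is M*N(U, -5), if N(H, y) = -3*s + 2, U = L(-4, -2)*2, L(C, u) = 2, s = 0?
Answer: 4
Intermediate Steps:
U = 4 (U = 2*2 = 4)
N(H, y) = 2 (N(H, y) = -3*0 + 2 = 0 + 2 = 2)
M = 2 (M = -4 + 6 = 2)
M*N(U, -5) = 2*2 = 4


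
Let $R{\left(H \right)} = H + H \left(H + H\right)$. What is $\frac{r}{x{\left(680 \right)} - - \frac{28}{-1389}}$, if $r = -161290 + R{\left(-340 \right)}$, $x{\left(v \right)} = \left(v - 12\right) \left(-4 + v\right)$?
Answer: $\frac{48316365}{313613962} \approx 0.15406$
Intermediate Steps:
$x{\left(v \right)} = \left(-12 + v\right) \left(-4 + v\right)$
$R{\left(H \right)} = H + 2 H^{2}$ ($R{\left(H \right)} = H + H 2 H = H + 2 H^{2}$)
$r = 69570$ ($r = -161290 - 340 \left(1 + 2 \left(-340\right)\right) = -161290 - 340 \left(1 - 680\right) = -161290 - -230860 = -161290 + 230860 = 69570$)
$\frac{r}{x{\left(680 \right)} - - \frac{28}{-1389}} = \frac{69570}{\left(48 + 680^{2} - 10880\right) - - \frac{28}{-1389}} = \frac{69570}{\left(48 + 462400 - 10880\right) - \left(-28\right) \left(- \frac{1}{1389}\right)} = \frac{69570}{451568 - \frac{28}{1389}} = \frac{69570}{\frac{627227924}{1389}} = 69570 \cdot \frac{1389}{627227924} = \frac{48316365}{313613962}$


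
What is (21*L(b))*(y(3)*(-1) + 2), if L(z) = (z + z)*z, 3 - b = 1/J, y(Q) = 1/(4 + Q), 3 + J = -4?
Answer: 37752/49 ≈ 770.45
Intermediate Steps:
J = -7 (J = -3 - 4 = -7)
b = 22/7 (b = 3 - 1/(-7) = 3 - 1*(-⅐) = 3 + ⅐ = 22/7 ≈ 3.1429)
L(z) = 2*z² (L(z) = (2*z)*z = 2*z²)
(21*L(b))*(y(3)*(-1) + 2) = (21*(2*(22/7)²))*(-1/(4 + 3) + 2) = (21*(2*(484/49)))*(-1/7 + 2) = (21*(968/49))*((⅐)*(-1) + 2) = 2904*(-⅐ + 2)/7 = (2904/7)*(13/7) = 37752/49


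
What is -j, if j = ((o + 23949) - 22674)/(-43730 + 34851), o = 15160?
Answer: 16435/8879 ≈ 1.8510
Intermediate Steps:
j = -16435/8879 (j = ((15160 + 23949) - 22674)/(-43730 + 34851) = (39109 - 22674)/(-8879) = 16435*(-1/8879) = -16435/8879 ≈ -1.8510)
-j = -1*(-16435/8879) = 16435/8879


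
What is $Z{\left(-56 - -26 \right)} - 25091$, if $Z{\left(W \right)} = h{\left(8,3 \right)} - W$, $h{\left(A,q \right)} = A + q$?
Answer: $-25050$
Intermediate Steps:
$Z{\left(W \right)} = 11 - W$ ($Z{\left(W \right)} = \left(8 + 3\right) - W = 11 - W$)
$Z{\left(-56 - -26 \right)} - 25091 = \left(11 - \left(-56 - -26\right)\right) - 25091 = \left(11 - \left(-56 + 26\right)\right) - 25091 = \left(11 - -30\right) - 25091 = \left(11 + 30\right) - 25091 = 41 - 25091 = -25050$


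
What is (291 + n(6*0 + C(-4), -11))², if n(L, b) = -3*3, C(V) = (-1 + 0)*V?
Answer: 79524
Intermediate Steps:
C(V) = -V
n(L, b) = -9
(291 + n(6*0 + C(-4), -11))² = (291 - 9)² = 282² = 79524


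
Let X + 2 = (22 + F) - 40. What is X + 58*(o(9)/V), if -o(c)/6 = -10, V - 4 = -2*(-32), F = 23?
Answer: 921/17 ≈ 54.176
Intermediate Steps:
V = 68 (V = 4 - 2*(-32) = 4 + 64 = 68)
X = 3 (X = -2 + ((22 + 23) - 40) = -2 + (45 - 40) = -2 + 5 = 3)
o(c) = 60 (o(c) = -6*(-10) = 60)
X + 58*(o(9)/V) = 3 + 58*(60/68) = 3 + 58*(60*(1/68)) = 3 + 58*(15/17) = 3 + 870/17 = 921/17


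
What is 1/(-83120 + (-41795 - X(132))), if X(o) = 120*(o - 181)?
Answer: -1/119035 ≈ -8.4009e-6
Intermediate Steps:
X(o) = -21720 + 120*o (X(o) = 120*(-181 + o) = -21720 + 120*o)
1/(-83120 + (-41795 - X(132))) = 1/(-83120 + (-41795 - (-21720 + 120*132))) = 1/(-83120 + (-41795 - (-21720 + 15840))) = 1/(-83120 + (-41795 - 1*(-5880))) = 1/(-83120 + (-41795 + 5880)) = 1/(-83120 - 35915) = 1/(-119035) = -1/119035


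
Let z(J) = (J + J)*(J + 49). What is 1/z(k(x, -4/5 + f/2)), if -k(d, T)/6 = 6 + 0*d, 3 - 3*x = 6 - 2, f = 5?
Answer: -1/936 ≈ -0.0010684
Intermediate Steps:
x = -⅓ (x = 1 - (6 - 2)/3 = 1 - ⅓*4 = 1 - 4/3 = -⅓ ≈ -0.33333)
k(d, T) = -36 (k(d, T) = -6*(6 + 0*d) = -6*(6 + 0) = -6*6 = -36)
z(J) = 2*J*(49 + J) (z(J) = (2*J)*(49 + J) = 2*J*(49 + J))
1/z(k(x, -4/5 + f/2)) = 1/(2*(-36)*(49 - 36)) = 1/(2*(-36)*13) = 1/(-936) = -1/936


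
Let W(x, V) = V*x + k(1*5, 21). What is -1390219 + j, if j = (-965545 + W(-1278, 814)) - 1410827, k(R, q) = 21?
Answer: -4806862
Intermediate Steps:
W(x, V) = 21 + V*x (W(x, V) = V*x + 21 = 21 + V*x)
j = -3416643 (j = (-965545 + (21 + 814*(-1278))) - 1410827 = (-965545 + (21 - 1040292)) - 1410827 = (-965545 - 1040271) - 1410827 = -2005816 - 1410827 = -3416643)
-1390219 + j = -1390219 - 3416643 = -4806862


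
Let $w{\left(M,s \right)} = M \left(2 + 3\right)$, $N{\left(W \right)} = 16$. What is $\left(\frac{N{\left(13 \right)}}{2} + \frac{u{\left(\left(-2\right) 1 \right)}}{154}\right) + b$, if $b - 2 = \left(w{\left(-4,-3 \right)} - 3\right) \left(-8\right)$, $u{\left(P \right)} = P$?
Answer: $\frac{14937}{77} \approx 193.99$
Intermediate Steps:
$w{\left(M,s \right)} = 5 M$ ($w{\left(M,s \right)} = M 5 = 5 M$)
$b = 186$ ($b = 2 + \left(5 \left(-4\right) - 3\right) \left(-8\right) = 2 + \left(-20 - 3\right) \left(-8\right) = 2 - -184 = 2 + 184 = 186$)
$\left(\frac{N{\left(13 \right)}}{2} + \frac{u{\left(\left(-2\right) 1 \right)}}{154}\right) + b = \left(\frac{16}{2} + \frac{\left(-2\right) 1}{154}\right) + 186 = \left(16 \cdot \frac{1}{2} - \frac{1}{77}\right) + 186 = \left(8 - \frac{1}{77}\right) + 186 = \frac{615}{77} + 186 = \frac{14937}{77}$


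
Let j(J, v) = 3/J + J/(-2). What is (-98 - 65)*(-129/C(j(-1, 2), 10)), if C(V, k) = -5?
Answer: -21027/5 ≈ -4205.4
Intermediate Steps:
j(J, v) = 3/J - J/2 (j(J, v) = 3/J + J*(-½) = 3/J - J/2)
(-98 - 65)*(-129/C(j(-1, 2), 10)) = (-98 - 65)*(-129/(-5)) = -(-21027)*(-1)/5 = -163*129/5 = -21027/5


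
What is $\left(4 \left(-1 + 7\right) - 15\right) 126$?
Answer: $1134$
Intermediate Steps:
$\left(4 \left(-1 + 7\right) - 15\right) 126 = \left(4 \cdot 6 - 15\right) 126 = \left(24 - 15\right) 126 = 9 \cdot 126 = 1134$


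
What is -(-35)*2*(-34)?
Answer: -2380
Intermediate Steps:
-(-35)*2*(-34) = -5*(-14)*(-34) = 70*(-34) = -2380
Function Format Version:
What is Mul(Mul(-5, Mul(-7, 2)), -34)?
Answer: -2380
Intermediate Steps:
Mul(Mul(-5, Mul(-7, 2)), -34) = Mul(Mul(-5, -14), -34) = Mul(70, -34) = -2380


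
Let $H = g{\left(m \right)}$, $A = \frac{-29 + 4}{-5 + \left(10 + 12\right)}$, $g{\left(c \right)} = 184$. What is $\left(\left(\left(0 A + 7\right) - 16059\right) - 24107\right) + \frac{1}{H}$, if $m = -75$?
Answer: $- \frac{7389255}{184} \approx -40159.0$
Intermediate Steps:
$A = - \frac{25}{17}$ ($A = - \frac{25}{-5 + 22} = - \frac{25}{17} \approx -1.4706$)
$H = 184$
$\left(\left(\left(0 A + 7\right) - 16059\right) - 24107\right) + \frac{1}{H} = \left(\left(\left(0 \left(- \frac{25}{17}\right) + 7\right) - 16059\right) - 24107\right) + \frac{1}{184} = \left(\left(\left(0 + 7\right) - 16059\right) - 24107\right) + \frac{1}{184} = \left(\left(7 - 16059\right) - 24107\right) + \frac{1}{184} = \left(-16052 - 24107\right) + \frac{1}{184} = -40159 + \frac{1}{184} = - \frac{7389255}{184}$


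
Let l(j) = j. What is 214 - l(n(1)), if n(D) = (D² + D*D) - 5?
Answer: 217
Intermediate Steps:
n(D) = -5 + 2*D² (n(D) = (D² + D²) - 5 = 2*D² - 5 = -5 + 2*D²)
214 - l(n(1)) = 214 - (-5 + 2*1²) = 214 - (-5 + 2*1) = 214 - (-5 + 2) = 214 - 1*(-3) = 214 + 3 = 217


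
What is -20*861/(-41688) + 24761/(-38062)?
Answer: -7850186/33056847 ≈ -0.23748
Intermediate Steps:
-20*861/(-41688) + 24761/(-38062) = -17220*(-1/41688) + 24761*(-1/38062) = 1435/3474 - 24761/38062 = -7850186/33056847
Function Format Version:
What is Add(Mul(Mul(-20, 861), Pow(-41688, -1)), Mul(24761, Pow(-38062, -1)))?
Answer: Rational(-7850186, 33056847) ≈ -0.23748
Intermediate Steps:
Add(Mul(Mul(-20, 861), Pow(-41688, -1)), Mul(24761, Pow(-38062, -1))) = Add(Mul(-17220, Rational(-1, 41688)), Mul(24761, Rational(-1, 38062))) = Add(Rational(1435, 3474), Rational(-24761, 38062)) = Rational(-7850186, 33056847)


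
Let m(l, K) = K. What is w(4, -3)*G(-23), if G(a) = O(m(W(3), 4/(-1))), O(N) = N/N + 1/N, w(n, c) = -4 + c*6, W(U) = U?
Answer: -33/2 ≈ -16.500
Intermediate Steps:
w(n, c) = -4 + 6*c
O(N) = 1 + 1/N
G(a) = ¾ (G(a) = (1 + 4/(-1))/((4/(-1))) = (1 + 4*(-1))/((4*(-1))) = (1 - 4)/(-4) = -¼*(-3) = ¾)
w(4, -3)*G(-23) = (-4 + 6*(-3))*(¾) = (-4 - 18)*(¾) = -22*¾ = -33/2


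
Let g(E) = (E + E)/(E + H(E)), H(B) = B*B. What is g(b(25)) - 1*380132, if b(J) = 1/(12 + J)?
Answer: -7222471/19 ≈ -3.8013e+5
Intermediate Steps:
H(B) = B²
g(E) = 2*E/(E + E²) (g(E) = (E + E)/(E + E²) = (2*E)/(E + E²) = 2*E/(E + E²))
g(b(25)) - 1*380132 = 2/(1 + 1/(12 + 25)) - 1*380132 = 2/(1 + 1/37) - 380132 = 2/(38/37) - 380132 = 2*(37/38) - 380132 = 37/19 - 380132 = -7222471/19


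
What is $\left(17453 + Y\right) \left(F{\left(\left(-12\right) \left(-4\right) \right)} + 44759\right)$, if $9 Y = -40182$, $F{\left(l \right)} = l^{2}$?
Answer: $\frac{1833809795}{3} \approx 6.1127 \cdot 10^{8}$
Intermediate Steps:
$Y = - \frac{13394}{3}$ ($Y = \frac{1}{9} \left(-40182\right) = - \frac{13394}{3} \approx -4464.7$)
$\left(17453 + Y\right) \left(F{\left(\left(-12\right) \left(-4\right) \right)} + 44759\right) = \left(17453 - \frac{13394}{3}\right) \left(\left(\left(-12\right) \left(-4\right)\right)^{2} + 44759\right) = \frac{38965 \left(48^{2} + 44759\right)}{3} = \frac{38965 \left(2304 + 44759\right)}{3} = \frac{38965}{3} \cdot 47063 = \frac{1833809795}{3}$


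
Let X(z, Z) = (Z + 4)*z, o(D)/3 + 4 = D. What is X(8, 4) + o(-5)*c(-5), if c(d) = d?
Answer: 199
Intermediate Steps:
o(D) = -12 + 3*D
X(z, Z) = z*(4 + Z) (X(z, Z) = (4 + Z)*z = z*(4 + Z))
X(8, 4) + o(-5)*c(-5) = 8*(4 + 4) + (-12 + 3*(-5))*(-5) = 8*8 + (-12 - 15)*(-5) = 64 - 27*(-5) = 64 + 135 = 199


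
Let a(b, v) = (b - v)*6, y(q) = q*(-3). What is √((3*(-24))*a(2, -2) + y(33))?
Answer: 3*I*√203 ≈ 42.743*I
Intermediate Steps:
y(q) = -3*q
a(b, v) = -6*v + 6*b
√((3*(-24))*a(2, -2) + y(33)) = √((3*(-24))*(-6*(-2) + 6*2) - 3*33) = √(-72*(12 + 12) - 99) = √(-72*24 - 99) = √(-1728 - 99) = √(-1827) = 3*I*√203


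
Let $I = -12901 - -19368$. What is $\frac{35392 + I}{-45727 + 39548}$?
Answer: $- \frac{41859}{6179} \approx -6.7744$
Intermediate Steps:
$I = 6467$ ($I = -12901 + 19368 = 6467$)
$\frac{35392 + I}{-45727 + 39548} = \frac{35392 + 6467}{-45727 + 39548} = \frac{41859}{-6179} = 41859 \left(- \frac{1}{6179}\right) = - \frac{41859}{6179}$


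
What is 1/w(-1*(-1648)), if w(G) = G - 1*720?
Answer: 1/928 ≈ 0.0010776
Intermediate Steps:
w(G) = -720 + G (w(G) = G - 720 = -720 + G)
1/w(-1*(-1648)) = 1/(-720 - 1*(-1648)) = 1/(-720 + 1648) = 1/928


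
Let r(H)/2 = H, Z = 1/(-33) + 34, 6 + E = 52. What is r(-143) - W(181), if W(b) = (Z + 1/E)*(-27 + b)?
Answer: -380927/69 ≈ -5520.7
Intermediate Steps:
E = 46 (E = -6 + 52 = 46)
Z = 1121/33 (Z = -1/33 + 34 = 1121/33 ≈ 33.970)
r(H) = 2*H
W(b) = -464391/506 + 51599*b/1518 (W(b) = (1121/33 + 1/46)*(-27 + b) = 51599*(-27 + b)/1518 = -464391/506 + 51599*b/1518)
r(-143) - W(181) = 2*(-143) - (-464391/506 + (51599/1518)*181) = -286 - (-464391/506 + 9339419/1518) = -286 - 1*361193/69 = -286 - 361193/69 = -380927/69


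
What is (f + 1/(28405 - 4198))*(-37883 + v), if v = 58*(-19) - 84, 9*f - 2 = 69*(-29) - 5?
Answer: 70195155093/8069 ≈ 8.6994e+6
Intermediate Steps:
f = -668/3 (f = 2/9 + (69*(-29) - 5)/9 = 2/9 + (-2001 - 5)/9 = 2/9 + (⅑)*(-2006) = 2/9 - 2006/9 = -668/3 ≈ -222.67)
v = -1186 (v = -1102 - 84 = -1186)
(f + 1/(28405 - 4198))*(-37883 + v) = (-668/3 + 1/(28405 - 4198))*(-37883 - 1186) = (-668/3 + 1/24207)*(-39069) = -1796697/8069*(-39069) = 70195155093/8069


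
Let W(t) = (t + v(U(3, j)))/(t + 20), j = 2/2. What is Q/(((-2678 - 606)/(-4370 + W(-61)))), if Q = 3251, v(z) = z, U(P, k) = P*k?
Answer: 145573278/33661 ≈ 4324.7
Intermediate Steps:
j = 1 (j = 2*(1/2) = 1)
W(t) = (3 + t)/(20 + t) (W(t) = (t + 3*1)/(t + 20) = (t + 3)/(20 + t) = (3 + t)/(20 + t))
Q/(((-2678 - 606)/(-4370 + W(-61)))) = 3251/(((-2678 - 606)/(-4370 + (3 - 61)/(20 - 61)))) = 3251/((-3284/(-4370 - 58/(-41)))) = 3251/((-3284/(-4370 - 1/41*(-58)))) = 3251/((-3284/(-4370 + 58/41))) = 3251/((-3284/(-179112/41))) = 3251/((-3284*(-41/179112))) = 3251/(33661/44778) = 3251*(44778/33661) = 145573278/33661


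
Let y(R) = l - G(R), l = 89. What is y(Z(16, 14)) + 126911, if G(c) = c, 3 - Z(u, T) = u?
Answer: 127013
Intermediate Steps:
Z(u, T) = 3 - u
y(R) = 89 - R
y(Z(16, 14)) + 126911 = (89 - (3 - 1*16)) + 126911 = (89 - (3 - 16)) + 126911 = (89 - 1*(-13)) + 126911 = (89 + 13) + 126911 = 102 + 126911 = 127013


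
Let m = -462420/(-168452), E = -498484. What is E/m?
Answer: -2998950956/16515 ≈ -1.8159e+5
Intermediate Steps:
m = 115605/42113 (m = -462420*(-1/168452) = 115605/42113 ≈ 2.7451)
E/m = -498484/115605/42113 = -498484*42113/115605 = -2998950956/16515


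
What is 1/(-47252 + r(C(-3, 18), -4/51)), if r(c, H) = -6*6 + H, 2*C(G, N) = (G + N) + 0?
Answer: -51/2411692 ≈ -2.1147e-5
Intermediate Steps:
C(G, N) = G/2 + N/2 (C(G, N) = ((G + N) + 0)/2 = (G + N)/2 = G/2 + N/2)
r(c, H) = -36 + H
1/(-47252 + r(C(-3, 18), -4/51)) = 1/(-47252 + (-36 - 4/51)) = 1/(-47252 - 1840/51) = 1/(-2411692/51) = -51/2411692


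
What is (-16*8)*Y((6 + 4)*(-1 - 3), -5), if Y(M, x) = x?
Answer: 640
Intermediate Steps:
(-16*8)*Y((6 + 4)*(-1 - 3), -5) = -16*8*(-5) = -128*(-5) = 640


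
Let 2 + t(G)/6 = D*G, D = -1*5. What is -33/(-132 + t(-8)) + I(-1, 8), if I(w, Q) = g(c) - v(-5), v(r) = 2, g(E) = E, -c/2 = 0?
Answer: -75/32 ≈ -2.3438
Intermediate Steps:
c = 0 (c = -2*0 = 0)
D = -5
I(w, Q) = -2 (I(w, Q) = 0 - 1*2 = 0 - 2 = -2)
t(G) = -12 - 30*G (t(G) = -12 + 6*(-5*G) = -12 - 30*G)
-33/(-132 + t(-8)) + I(-1, 8) = -33/(-132 + (-12 - 30*(-8))) - 2 = -33/(-132 + (-12 + 240)) - 2 = -33/(-132 + 228) - 2 = -33/96 - 2 = -33*1/96 - 2 = -11/32 - 2 = -75/32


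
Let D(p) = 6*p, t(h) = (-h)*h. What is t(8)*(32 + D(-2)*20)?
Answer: 13312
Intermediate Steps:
t(h) = -h**2
t(8)*(32 + D(-2)*20) = (-1*8**2)*(32 + (6*(-2))*20) = (-1*64)*(32 - 12*20) = -64*(32 - 240) = -64*(-208) = 13312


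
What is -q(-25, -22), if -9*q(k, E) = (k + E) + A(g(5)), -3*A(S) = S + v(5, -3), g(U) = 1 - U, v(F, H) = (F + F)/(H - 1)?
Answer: -269/54 ≈ -4.9815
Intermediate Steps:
v(F, H) = 2*F/(-1 + H) (v(F, H) = (2*F)/(-1 + H) = 2*F/(-1 + H))
A(S) = ⅚ - S/3 (A(S) = -(S + 2*5/(-1 - 3))/3 = -(S + 2*5/(-4))/3 = -(S + 2*5*(-¼))/3 = -(S - 5/2)/3 = -(-5/2 + S)/3 = ⅚ - S/3)
q(k, E) = -13/54 - E/9 - k/9 (q(k, E) = -((k + E) + (⅚ - (1 - 1*5)/3))/9 = -((E + k) + (⅚ - (1 - 5)/3))/9 = -((E + k) + (⅚ - ⅓*(-4)))/9 = -((E + k) + (⅚ + 4/3))/9 = -((E + k) + 13/6)/9 = -(13/6 + E + k)/9 = -13/54 - E/9 - k/9)
-q(-25, -22) = -(-13/54 - ⅑*(-22) - ⅑*(-25)) = -(-13/54 + 22/9 + 25/9) = -1*269/54 = -269/54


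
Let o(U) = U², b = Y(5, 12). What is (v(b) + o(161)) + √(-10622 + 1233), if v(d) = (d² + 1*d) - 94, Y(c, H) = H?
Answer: 25983 + I*√9389 ≈ 25983.0 + 96.897*I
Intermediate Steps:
b = 12
v(d) = -94 + d + d² (v(d) = (d² + d) - 94 = (d + d²) - 94 = -94 + d + d²)
(v(b) + o(161)) + √(-10622 + 1233) = ((-94 + 12 + 12²) + 161²) + √(-10622 + 1233) = ((-94 + 12 + 144) + 25921) + √(-9389) = (62 + 25921) + I*√9389 = 25983 + I*√9389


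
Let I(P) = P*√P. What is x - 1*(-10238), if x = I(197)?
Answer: 10238 + 197*√197 ≈ 13003.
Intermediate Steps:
I(P) = P^(3/2)
x = 197*√197 (x = 197^(3/2) = 197*√197 ≈ 2765.0)
x - 1*(-10238) = 197*√197 - 1*(-10238) = 197*√197 + 10238 = 10238 + 197*√197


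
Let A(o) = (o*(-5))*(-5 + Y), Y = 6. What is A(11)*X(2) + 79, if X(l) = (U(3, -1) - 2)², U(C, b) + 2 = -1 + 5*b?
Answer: -5421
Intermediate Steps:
U(C, b) = -3 + 5*b (U(C, b) = -2 + (-1 + 5*b) = -3 + 5*b)
A(o) = -5*o (A(o) = (o*(-5))*(-5 + 6) = -5*o*1 = -5*o)
X(l) = 100 (X(l) = ((-3 + 5*(-1)) - 2)² = ((-3 - 5) - 2)² = (-8 - 2)² = (-10)² = 100)
A(11)*X(2) + 79 = -5*11*100 + 79 = -55*100 + 79 = -5500 + 79 = -5421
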